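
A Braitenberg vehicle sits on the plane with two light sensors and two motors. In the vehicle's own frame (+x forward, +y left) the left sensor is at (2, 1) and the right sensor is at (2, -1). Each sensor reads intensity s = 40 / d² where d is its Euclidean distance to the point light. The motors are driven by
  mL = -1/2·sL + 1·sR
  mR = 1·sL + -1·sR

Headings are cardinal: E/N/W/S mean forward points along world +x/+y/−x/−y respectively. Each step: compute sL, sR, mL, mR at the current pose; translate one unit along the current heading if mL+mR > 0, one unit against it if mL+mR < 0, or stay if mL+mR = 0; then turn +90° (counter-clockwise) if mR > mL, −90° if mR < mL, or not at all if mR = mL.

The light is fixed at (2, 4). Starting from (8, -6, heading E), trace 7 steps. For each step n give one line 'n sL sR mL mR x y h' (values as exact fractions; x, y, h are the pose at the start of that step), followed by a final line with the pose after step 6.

n=0: pose=(8,-6,E); sL=8/29, sR=8/37; mL=84/1073, mR=64/1073; mL+mR=4/29 → advance +1; mR−mL=-20/1073 → turn -1·90°
n=1: pose=(9,-6,S); sL=5/26, sR=2/9; mL=59/468, mR=-7/234; mL+mR=5/52 → advance +1; mR−mL=-73/468 → turn -1·90°
n=2: pose=(9,-7,W); sL=40/169, sR=8/25; mL=852/4225, mR=-352/4225; mL+mR=20/169 → advance +1; mR−mL=-1204/4225 → turn -1·90°
n=3: pose=(8,-7,N); sL=20/53, sR=4/13; mL=82/689, mR=48/689; mL+mR=10/53 → advance +1; mR−mL=-34/689 → turn -1·90°
n=4: pose=(8,-6,E); sL=8/29, sR=8/37; mL=84/1073, mR=64/1073; mL+mR=4/29 → advance +1; mR−mL=-20/1073 → turn -1·90°
n=5: pose=(9,-6,S); sL=5/26, sR=2/9; mL=59/468, mR=-7/234; mL+mR=5/52 → advance +1; mR−mL=-73/468 → turn -1·90°
n=6: pose=(9,-7,W); sL=40/169, sR=8/25; mL=852/4225, mR=-352/4225; mL+mR=20/169 → advance +1; mR−mL=-1204/4225 → turn -1·90°

0 8/29 8/37 84/1073 64/1073 8 -6 E
1 5/26 2/9 59/468 -7/234 9 -6 S
2 40/169 8/25 852/4225 -352/4225 9 -7 W
3 20/53 4/13 82/689 48/689 8 -7 N
4 8/29 8/37 84/1073 64/1073 8 -6 E
5 5/26 2/9 59/468 -7/234 9 -6 S
6 40/169 8/25 852/4225 -352/4225 9 -7 W
final 8 -7 N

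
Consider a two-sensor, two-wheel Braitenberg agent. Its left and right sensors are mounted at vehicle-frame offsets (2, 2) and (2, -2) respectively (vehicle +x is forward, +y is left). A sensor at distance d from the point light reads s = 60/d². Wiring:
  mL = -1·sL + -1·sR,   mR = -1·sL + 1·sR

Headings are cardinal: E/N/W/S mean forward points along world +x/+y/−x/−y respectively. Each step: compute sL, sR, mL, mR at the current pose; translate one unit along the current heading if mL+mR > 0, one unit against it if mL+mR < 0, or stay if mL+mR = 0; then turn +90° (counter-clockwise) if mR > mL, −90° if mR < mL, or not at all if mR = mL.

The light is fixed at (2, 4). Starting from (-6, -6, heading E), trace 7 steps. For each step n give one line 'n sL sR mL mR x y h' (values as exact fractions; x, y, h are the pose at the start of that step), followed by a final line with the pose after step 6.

0 3/5 1/3 -14/15 -4/15 -6 -6 E
1 12/37 60/113 -3576/4181 864/4181 -7 -6 N
2 6/29 30/101 -1476/2929 264/2929 -7 -7 W
3 12/41 60/269 -5688/11029 -768/11029 -6 -7 S
4 3/5 1/3 -14/15 -4/15 -6 -6 E
5 12/37 60/113 -3576/4181 864/4181 -7 -6 N
6 6/29 30/101 -1476/2929 264/2929 -7 -7 W
final -6 -7 S

n=0: pose=(-6,-6,E); sL=3/5, sR=1/3; mL=-14/15, mR=-4/15; mL+mR=-6/5 → advance -1; mR−mL=2/3 → turn +1·90°
n=1: pose=(-7,-6,N); sL=12/37, sR=60/113; mL=-3576/4181, mR=864/4181; mL+mR=-24/37 → advance -1; mR−mL=120/113 → turn +1·90°
n=2: pose=(-7,-7,W); sL=6/29, sR=30/101; mL=-1476/2929, mR=264/2929; mL+mR=-12/29 → advance -1; mR−mL=60/101 → turn +1·90°
n=3: pose=(-6,-7,S); sL=12/41, sR=60/269; mL=-5688/11029, mR=-768/11029; mL+mR=-24/41 → advance -1; mR−mL=120/269 → turn +1·90°
n=4: pose=(-6,-6,E); sL=3/5, sR=1/3; mL=-14/15, mR=-4/15; mL+mR=-6/5 → advance -1; mR−mL=2/3 → turn +1·90°
n=5: pose=(-7,-6,N); sL=12/37, sR=60/113; mL=-3576/4181, mR=864/4181; mL+mR=-24/37 → advance -1; mR−mL=120/113 → turn +1·90°
n=6: pose=(-7,-7,W); sL=6/29, sR=30/101; mL=-1476/2929, mR=264/2929; mL+mR=-12/29 → advance -1; mR−mL=60/101 → turn +1·90°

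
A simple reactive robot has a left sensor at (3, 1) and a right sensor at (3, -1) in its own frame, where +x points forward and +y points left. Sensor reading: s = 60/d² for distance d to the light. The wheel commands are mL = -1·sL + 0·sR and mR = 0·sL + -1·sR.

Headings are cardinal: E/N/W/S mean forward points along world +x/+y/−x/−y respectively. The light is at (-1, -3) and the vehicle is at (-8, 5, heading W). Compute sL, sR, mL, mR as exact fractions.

60/149 60/181 -60/149 -60/181

left sensor world pos  = (-11, 4); dL² = 149
right sensor world pos = (-11, 6); dR² = 181
sL = 60/149 = 60/149
sR = 60/181 = 60/181
mL = -1·sL + 0·sR = -60/149
mR = 0·sL + -1·sR = -60/181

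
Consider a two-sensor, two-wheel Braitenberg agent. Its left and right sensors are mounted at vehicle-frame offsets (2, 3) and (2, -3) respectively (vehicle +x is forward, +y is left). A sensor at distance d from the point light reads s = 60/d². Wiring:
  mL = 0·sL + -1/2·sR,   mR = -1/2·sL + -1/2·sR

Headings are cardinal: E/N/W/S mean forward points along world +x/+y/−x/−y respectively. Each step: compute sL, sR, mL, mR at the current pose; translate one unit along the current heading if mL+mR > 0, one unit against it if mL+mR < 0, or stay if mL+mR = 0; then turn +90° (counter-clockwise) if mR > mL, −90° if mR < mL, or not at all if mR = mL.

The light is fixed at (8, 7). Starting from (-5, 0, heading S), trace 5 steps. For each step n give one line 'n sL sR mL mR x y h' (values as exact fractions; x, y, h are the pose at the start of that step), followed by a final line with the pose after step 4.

n=0: pose=(-5,0,S); sL=60/181, sR=60/337; mL=-30/337, mR=-15540/60997; mL+mR=-20970/60997 → advance -1; mR−mL=-30/181 → turn -1·90°
n=1: pose=(-5,1,W); sL=10/51, sR=10/39; mL=-5/39, mR=-50/221; mL+mR=-235/663 → advance -1; mR−mL=-5/51 → turn -1·90°
n=2: pose=(-4,1,N); sL=60/241, sR=60/97; mL=-30/97, mR=-10140/23377; mL+mR=-17370/23377 → advance -1; mR−mL=-30/241 → turn -1·90°
n=3: pose=(-4,0,E); sL=15/29, sR=3/10; mL=-3/20, mR=-237/580; mL+mR=-81/145 → advance -1; mR−mL=-15/58 → turn -1·90°
n=4: pose=(-5,0,S); sL=60/181, sR=60/337; mL=-30/337, mR=-15540/60997; mL+mR=-20970/60997 → advance -1; mR−mL=-30/181 → turn -1·90°

0 60/181 60/337 -30/337 -15540/60997 -5 0 S
1 10/51 10/39 -5/39 -50/221 -5 1 W
2 60/241 60/97 -30/97 -10140/23377 -4 1 N
3 15/29 3/10 -3/20 -237/580 -4 0 E
4 60/181 60/337 -30/337 -15540/60997 -5 0 S
final -5 1 W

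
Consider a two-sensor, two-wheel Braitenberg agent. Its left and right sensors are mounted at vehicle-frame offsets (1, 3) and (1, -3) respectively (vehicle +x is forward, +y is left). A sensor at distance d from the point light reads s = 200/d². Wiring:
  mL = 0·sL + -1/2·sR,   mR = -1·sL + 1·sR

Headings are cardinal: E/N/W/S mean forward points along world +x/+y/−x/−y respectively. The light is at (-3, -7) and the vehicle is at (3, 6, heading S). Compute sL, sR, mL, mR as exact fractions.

left sensor world pos  = (6, 5); dL² = 225
right sensor world pos = (0, 5); dR² = 153
sL = 200/225 = 8/9
sR = 200/153 = 200/153
mL = 0·sL + -1/2·sR = -100/153
mR = -1·sL + 1·sR = 64/153

8/9 200/153 -100/153 64/153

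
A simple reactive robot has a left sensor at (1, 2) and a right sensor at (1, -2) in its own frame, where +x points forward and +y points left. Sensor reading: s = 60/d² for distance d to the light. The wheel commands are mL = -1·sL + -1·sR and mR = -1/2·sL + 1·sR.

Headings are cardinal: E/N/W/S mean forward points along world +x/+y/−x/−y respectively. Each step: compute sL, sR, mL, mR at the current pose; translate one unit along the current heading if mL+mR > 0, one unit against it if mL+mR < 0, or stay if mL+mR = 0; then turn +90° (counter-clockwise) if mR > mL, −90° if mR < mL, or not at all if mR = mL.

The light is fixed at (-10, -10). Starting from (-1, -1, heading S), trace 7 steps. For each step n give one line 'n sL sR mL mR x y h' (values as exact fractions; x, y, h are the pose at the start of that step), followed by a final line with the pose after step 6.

n=0: pose=(-1,-1,S); sL=12/37, sR=60/113; mL=-3576/4181, mR=1542/4181; mL+mR=-18/37 → advance -1; mR−mL=5118/4181 → turn +1·90°
n=1: pose=(-1,0,E); sL=15/61, sR=15/41; mL=-1530/2501, mR=1215/5002; mL+mR=-45/122 → advance -1; mR−mL=4275/5002 → turn +1·90°
n=2: pose=(-2,0,N); sL=60/157, sR=60/221; mL=-22680/34697, mR=2790/34697; mL+mR=-90/157 → advance -1; mR−mL=25470/34697 → turn +1·90°
n=3: pose=(-2,-1,W); sL=30/49, sR=6/17; mL=-804/833, mR=39/833; mL+mR=-45/49 → advance -1; mR−mL=843/833 → turn +1·90°
n=4: pose=(-1,-1,S); sL=12/37, sR=60/113; mL=-3576/4181, mR=1542/4181; mL+mR=-18/37 → advance -1; mR−mL=5118/4181 → turn +1·90°
n=5: pose=(-1,0,E); sL=15/61, sR=15/41; mL=-1530/2501, mR=1215/5002; mL+mR=-45/122 → advance -1; mR−mL=4275/5002 → turn +1·90°
n=6: pose=(-2,0,N); sL=60/157, sR=60/221; mL=-22680/34697, mR=2790/34697; mL+mR=-90/157 → advance -1; mR−mL=25470/34697 → turn +1·90°

0 12/37 60/113 -3576/4181 1542/4181 -1 -1 S
1 15/61 15/41 -1530/2501 1215/5002 -1 0 E
2 60/157 60/221 -22680/34697 2790/34697 -2 0 N
3 30/49 6/17 -804/833 39/833 -2 -1 W
4 12/37 60/113 -3576/4181 1542/4181 -1 -1 S
5 15/61 15/41 -1530/2501 1215/5002 -1 0 E
6 60/157 60/221 -22680/34697 2790/34697 -2 0 N
final -2 -1 W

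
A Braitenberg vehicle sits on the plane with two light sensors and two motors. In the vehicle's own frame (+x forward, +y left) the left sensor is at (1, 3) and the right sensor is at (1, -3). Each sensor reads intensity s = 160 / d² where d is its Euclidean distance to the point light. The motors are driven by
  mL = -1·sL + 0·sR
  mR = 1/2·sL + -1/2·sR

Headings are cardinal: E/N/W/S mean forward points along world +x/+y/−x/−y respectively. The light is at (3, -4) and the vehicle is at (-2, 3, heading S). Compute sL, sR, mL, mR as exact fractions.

left sensor world pos  = (1, 2); dL² = 40
right sensor world pos = (-5, 2); dR² = 100
sL = 160/40 = 4
sR = 160/100 = 8/5
mL = -1·sL + 0·sR = -4
mR = 1/2·sL + -1/2·sR = 6/5

4 8/5 -4 6/5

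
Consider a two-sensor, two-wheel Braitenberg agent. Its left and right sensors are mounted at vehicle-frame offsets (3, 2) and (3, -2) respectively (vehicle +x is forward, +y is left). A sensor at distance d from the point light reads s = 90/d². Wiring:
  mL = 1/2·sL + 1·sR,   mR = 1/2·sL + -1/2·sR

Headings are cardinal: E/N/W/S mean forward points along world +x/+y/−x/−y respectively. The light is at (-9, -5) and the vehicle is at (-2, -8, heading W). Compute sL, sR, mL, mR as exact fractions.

90/41 90/17 4455/697 -1080/697

left sensor world pos  = (-5, -10); dL² = 41
right sensor world pos = (-5, -6); dR² = 17
sL = 90/41 = 90/41
sR = 90/17 = 90/17
mL = 1/2·sL + 1·sR = 4455/697
mR = 1/2·sL + -1/2·sR = -1080/697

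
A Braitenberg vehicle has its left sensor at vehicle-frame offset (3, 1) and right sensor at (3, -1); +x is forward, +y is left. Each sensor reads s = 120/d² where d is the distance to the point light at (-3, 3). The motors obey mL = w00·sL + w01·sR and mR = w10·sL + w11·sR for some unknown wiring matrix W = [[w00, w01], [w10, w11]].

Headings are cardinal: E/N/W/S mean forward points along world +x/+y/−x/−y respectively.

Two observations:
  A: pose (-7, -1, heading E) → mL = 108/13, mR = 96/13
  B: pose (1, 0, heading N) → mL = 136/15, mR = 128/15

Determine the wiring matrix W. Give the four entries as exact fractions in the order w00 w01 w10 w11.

1/2 1/2 1 -1

obs A: pose=(-7,-1,E) → sL=12, sR=60/13, mL=108/13, mR=96/13
obs B: pose=(1,0,N) → sL=40/3, sR=24/5, mL=136/15, mR=128/15
sensor matrix S = [[12, 60/13], [40/3, 24/5]]; det S = -256/65
solve [mL_A; mL_B] = S·[w00; w01] and [mR_A; mR_B] = S·[w10; w11]:
  w00 = 1/2, w01 = 1/2, w10 = 1, w11 = -1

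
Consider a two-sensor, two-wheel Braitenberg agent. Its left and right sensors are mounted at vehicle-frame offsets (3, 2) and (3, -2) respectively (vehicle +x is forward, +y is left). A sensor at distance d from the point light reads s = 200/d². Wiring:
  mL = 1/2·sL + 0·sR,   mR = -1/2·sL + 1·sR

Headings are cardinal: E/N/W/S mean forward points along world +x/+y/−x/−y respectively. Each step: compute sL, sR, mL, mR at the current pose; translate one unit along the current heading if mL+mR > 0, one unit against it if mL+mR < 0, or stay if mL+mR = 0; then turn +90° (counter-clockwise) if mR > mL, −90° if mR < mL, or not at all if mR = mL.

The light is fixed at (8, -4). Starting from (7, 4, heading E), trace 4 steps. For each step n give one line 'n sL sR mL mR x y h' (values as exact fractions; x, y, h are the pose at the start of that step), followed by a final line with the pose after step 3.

n=0: pose=(7,4,E); sL=25/13, sR=5; mL=25/26, mR=105/26; mL+mR=5 → advance +1; mR−mL=40/13 → turn +1·90°
n=1: pose=(8,4,N); sL=8/5, sR=8/5; mL=4/5, mR=4/5; mL+mR=8/5 → advance +1; mR−mL=0 → turn +0·90°
n=2: pose=(8,5,N); sL=50/37, sR=50/37; mL=25/37, mR=25/37; mL+mR=50/37 → advance +1; mR−mL=0 → turn +0·90°
n=3: pose=(8,6,N); sL=200/173, sR=200/173; mL=100/173, mR=100/173; mL+mR=200/173 → advance +1; mR−mL=0 → turn +0·90°

0 25/13 5 25/26 105/26 7 4 E
1 8/5 8/5 4/5 4/5 8 4 N
2 50/37 50/37 25/37 25/37 8 5 N
3 200/173 200/173 100/173 100/173 8 6 N
final 8 7 N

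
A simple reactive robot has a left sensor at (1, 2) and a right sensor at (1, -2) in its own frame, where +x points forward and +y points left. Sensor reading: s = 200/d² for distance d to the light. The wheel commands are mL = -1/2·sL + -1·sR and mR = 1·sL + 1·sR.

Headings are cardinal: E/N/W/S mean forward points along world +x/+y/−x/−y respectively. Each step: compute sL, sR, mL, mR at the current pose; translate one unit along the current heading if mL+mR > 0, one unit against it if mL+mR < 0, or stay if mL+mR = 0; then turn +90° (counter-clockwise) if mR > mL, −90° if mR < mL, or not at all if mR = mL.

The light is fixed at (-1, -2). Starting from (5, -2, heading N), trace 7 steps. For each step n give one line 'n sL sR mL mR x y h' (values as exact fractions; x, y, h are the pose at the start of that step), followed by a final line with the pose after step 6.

n=0: pose=(5,-2,N); sL=200/17, sR=40/13; mL=-1980/221, mR=3280/221; mL+mR=100/17 → advance +1; mR−mL=5260/221 → turn +1·90°
n=1: pose=(5,-1,W); sL=100/13, sR=100/17; mL=-2150/221, mR=3000/221; mL+mR=50/13 → advance +1; mR−mL=5150/221 → turn +1·90°
n=2: pose=(4,-1,S); sL=200/49, sR=200/9; mL=-10700/441, mR=11600/441; mL+mR=100/49 → advance +1; mR−mL=22300/441 → turn +1·90°
n=3: pose=(4,-2,E); sL=5, sR=5; mL=-15/2, mR=10; mL+mR=5/2 → advance +1; mR−mL=35/2 → turn +1·90°
n=4: pose=(5,-2,N); sL=200/17, sR=40/13; mL=-1980/221, mR=3280/221; mL+mR=100/17 → advance +1; mR−mL=5260/221 → turn +1·90°
n=5: pose=(5,-1,W); sL=100/13, sR=100/17; mL=-2150/221, mR=3000/221; mL+mR=50/13 → advance +1; mR−mL=5150/221 → turn +1·90°
n=6: pose=(4,-1,S); sL=200/49, sR=200/9; mL=-10700/441, mR=11600/441; mL+mR=100/49 → advance +1; mR−mL=22300/441 → turn +1·90°

0 200/17 40/13 -1980/221 3280/221 5 -2 N
1 100/13 100/17 -2150/221 3000/221 5 -1 W
2 200/49 200/9 -10700/441 11600/441 4 -1 S
3 5 5 -15/2 10 4 -2 E
4 200/17 40/13 -1980/221 3280/221 5 -2 N
5 100/13 100/17 -2150/221 3000/221 5 -1 W
6 200/49 200/9 -10700/441 11600/441 4 -1 S
final 4 -2 E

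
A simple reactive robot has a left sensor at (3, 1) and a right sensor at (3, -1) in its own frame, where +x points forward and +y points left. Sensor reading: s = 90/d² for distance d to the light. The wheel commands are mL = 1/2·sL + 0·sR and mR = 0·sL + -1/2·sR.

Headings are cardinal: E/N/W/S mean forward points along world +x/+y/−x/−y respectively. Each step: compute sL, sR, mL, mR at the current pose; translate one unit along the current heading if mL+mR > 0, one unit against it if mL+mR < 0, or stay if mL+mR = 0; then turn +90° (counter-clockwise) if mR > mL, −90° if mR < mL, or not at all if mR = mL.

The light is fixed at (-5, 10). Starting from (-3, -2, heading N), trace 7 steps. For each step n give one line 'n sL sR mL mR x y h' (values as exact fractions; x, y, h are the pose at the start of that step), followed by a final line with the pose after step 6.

0 45/41 1 45/82 -1/2 -3 -2 N
1 18/25 90/169 9/25 -45/169 -3 -1 E
2 45/106 9/20 45/212 -9/40 -2 -1 S
3 90/121 10/9 45/121 -5/9 -2 0 W
4 45/29 45/37 45/58 -45/74 -1 0 N
5 90/113 90/149 45/113 -45/149 -1 1 E
6 1/2 9/16 1/4 -9/32 0 1 S
final 0 2 W

n=0: pose=(-3,-2,N); sL=45/41, sR=1; mL=45/82, mR=-1/2; mL+mR=2/41 → advance +1; mR−mL=-43/41 → turn -1·90°
n=1: pose=(-3,-1,E); sL=18/25, sR=90/169; mL=9/25, mR=-45/169; mL+mR=396/4225 → advance +1; mR−mL=-2646/4225 → turn -1·90°
n=2: pose=(-2,-1,S); sL=45/106, sR=9/20; mL=45/212, mR=-9/40; mL+mR=-27/2120 → advance -1; mR−mL=-927/2120 → turn -1·90°
n=3: pose=(-2,0,W); sL=90/121, sR=10/9; mL=45/121, mR=-5/9; mL+mR=-200/1089 → advance -1; mR−mL=-1010/1089 → turn -1·90°
n=4: pose=(-1,0,N); sL=45/29, sR=45/37; mL=45/58, mR=-45/74; mL+mR=180/1073 → advance +1; mR−mL=-1485/1073 → turn -1·90°
n=5: pose=(-1,1,E); sL=90/113, sR=90/149; mL=45/113, mR=-45/149; mL+mR=1620/16837 → advance +1; mR−mL=-11790/16837 → turn -1·90°
n=6: pose=(0,1,S); sL=1/2, sR=9/16; mL=1/4, mR=-9/32; mL+mR=-1/32 → advance -1; mR−mL=-17/32 → turn -1·90°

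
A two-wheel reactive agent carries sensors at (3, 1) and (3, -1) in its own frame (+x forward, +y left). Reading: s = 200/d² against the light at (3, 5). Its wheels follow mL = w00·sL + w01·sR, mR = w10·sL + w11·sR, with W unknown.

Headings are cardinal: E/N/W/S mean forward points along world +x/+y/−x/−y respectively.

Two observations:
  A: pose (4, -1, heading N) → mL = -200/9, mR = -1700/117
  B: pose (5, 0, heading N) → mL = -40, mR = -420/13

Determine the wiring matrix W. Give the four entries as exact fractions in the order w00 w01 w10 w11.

-1 0 -1 1/2

obs A: pose=(4,-1,N) → sL=200/9, sR=200/13, mL=-200/9, mR=-1700/117
obs B: pose=(5,0,N) → sL=40, sR=200/13, mL=-40, mR=-420/13
sensor matrix S = [[200/9, 200/13], [40, 200/13]]; det S = -32000/117
solve [mL_A; mL_B] = S·[w00; w01] and [mR_A; mR_B] = S·[w10; w11]:
  w00 = -1, w01 = 0, w10 = -1, w11 = 1/2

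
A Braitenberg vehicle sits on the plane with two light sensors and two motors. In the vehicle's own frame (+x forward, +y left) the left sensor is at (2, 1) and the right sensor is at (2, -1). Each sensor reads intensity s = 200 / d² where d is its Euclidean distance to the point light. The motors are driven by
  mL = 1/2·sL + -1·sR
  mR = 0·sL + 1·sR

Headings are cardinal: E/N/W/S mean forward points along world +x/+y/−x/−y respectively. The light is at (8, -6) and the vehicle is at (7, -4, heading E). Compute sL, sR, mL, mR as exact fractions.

left sensor world pos  = (9, -3); dL² = 10
right sensor world pos = (9, -5); dR² = 2
sL = 200/10 = 20
sR = 200/2 = 100
mL = 1/2·sL + -1·sR = -90
mR = 0·sL + 1·sR = 100

20 100 -90 100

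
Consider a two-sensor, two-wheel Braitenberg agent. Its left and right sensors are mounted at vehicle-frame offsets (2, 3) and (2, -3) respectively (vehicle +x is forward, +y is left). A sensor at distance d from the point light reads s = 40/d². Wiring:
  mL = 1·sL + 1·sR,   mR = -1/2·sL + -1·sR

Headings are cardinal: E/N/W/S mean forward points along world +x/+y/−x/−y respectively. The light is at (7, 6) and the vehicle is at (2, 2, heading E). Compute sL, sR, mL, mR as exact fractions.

left sensor world pos  = (4, 5); dL² = 10
right sensor world pos = (4, -1); dR² = 58
sL = 40/10 = 4
sR = 40/58 = 20/29
mL = 1·sL + 1·sR = 136/29
mR = -1/2·sL + -1·sR = -78/29

4 20/29 136/29 -78/29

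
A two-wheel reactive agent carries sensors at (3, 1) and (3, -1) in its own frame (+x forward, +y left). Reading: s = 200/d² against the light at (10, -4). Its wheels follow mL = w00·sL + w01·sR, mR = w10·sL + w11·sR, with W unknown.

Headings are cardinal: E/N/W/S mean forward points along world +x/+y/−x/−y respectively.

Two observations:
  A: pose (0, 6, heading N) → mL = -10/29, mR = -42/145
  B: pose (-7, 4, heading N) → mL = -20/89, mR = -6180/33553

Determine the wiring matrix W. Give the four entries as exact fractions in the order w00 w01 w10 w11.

obs A: pose=(0,6,N) → sL=20/29, sR=4/5, mL=-10/29, mR=-42/145
obs B: pose=(-7,4,N) → sL=40/89, sR=200/377, mL=-20/89, mR=-6180/33553
sensor matrix S = [[20/29, 4/5], [40/89, 200/377]]; det S = 6144/973037
solve [mL_A; mL_B] = S·[w00; w01] and [mR_A; mR_B] = S·[w10; w11]:
  w00 = -1/2, w01 = 0, w10 = -1, w11 = 1/2

-1/2 0 -1 1/2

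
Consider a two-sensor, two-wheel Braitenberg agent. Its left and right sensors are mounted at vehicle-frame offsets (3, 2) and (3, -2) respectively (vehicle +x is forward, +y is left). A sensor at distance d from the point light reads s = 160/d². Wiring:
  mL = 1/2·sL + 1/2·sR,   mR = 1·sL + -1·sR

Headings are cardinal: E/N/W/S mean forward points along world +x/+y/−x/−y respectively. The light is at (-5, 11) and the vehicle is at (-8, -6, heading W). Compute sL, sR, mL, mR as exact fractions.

left sensor world pos  = (-11, -8); dL² = 397
right sensor world pos = (-11, -4); dR² = 261
sL = 160/397 = 160/397
sR = 160/261 = 160/261
mL = 1/2·sL + 1/2·sR = 52640/103617
mR = 1·sL + -1·sR = -21760/103617

160/397 160/261 52640/103617 -21760/103617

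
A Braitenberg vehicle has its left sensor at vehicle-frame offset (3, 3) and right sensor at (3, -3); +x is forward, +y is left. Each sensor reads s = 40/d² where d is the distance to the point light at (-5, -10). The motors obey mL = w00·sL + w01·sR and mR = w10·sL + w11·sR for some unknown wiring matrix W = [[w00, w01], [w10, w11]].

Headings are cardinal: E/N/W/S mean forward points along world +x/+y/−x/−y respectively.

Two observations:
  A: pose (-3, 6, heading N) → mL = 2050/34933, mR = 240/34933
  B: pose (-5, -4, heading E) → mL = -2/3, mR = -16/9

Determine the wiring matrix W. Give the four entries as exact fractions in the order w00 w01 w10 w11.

1 -1/2 1 -1

obs A: pose=(-3,6,N) → sL=20/181, sR=20/193, mL=2050/34933, mR=240/34933
obs B: pose=(-5,-4,E) → sL=4/9, sR=20/9, mL=-2/3, mR=-16/9
sensor matrix S = [[20/181, 20/193], [4/9, 20/9]]; det S = 62720/314397
solve [mL_A; mL_B] = S·[w00; w01] and [mR_A; mR_B] = S·[w10; w11]:
  w00 = 1, w01 = -1/2, w10 = 1, w11 = -1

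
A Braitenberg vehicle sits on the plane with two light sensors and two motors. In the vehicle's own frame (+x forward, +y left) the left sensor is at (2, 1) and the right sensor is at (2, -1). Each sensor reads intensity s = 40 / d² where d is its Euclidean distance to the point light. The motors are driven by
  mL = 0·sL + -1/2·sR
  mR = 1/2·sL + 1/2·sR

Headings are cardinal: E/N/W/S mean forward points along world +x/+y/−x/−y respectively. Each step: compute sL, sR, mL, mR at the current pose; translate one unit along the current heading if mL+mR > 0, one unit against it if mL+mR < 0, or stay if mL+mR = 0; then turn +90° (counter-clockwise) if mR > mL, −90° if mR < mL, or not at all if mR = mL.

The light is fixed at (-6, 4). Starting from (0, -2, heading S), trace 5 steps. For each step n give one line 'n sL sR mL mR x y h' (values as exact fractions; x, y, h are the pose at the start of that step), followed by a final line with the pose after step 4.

0 40/113 40/89 -20/89 4040/10057 0 -2 S
1 2/5 5/16 -5/32 57/160 0 -3 E
2 40/61 40/89 -20/89 3000/5429 1 -3 N
3 20/37 4/5 -2/5 124/185 1 -2 W
4 40/113 40/89 -20/89 4040/10057 0 -2 S
final 0 -3 E

n=0: pose=(0,-2,S); sL=40/113, sR=40/89; mL=-20/89, mR=4040/10057; mL+mR=20/113 → advance +1; mR−mL=6300/10057 → turn +1·90°
n=1: pose=(0,-3,E); sL=2/5, sR=5/16; mL=-5/32, mR=57/160; mL+mR=1/5 → advance +1; mR−mL=41/80 → turn +1·90°
n=2: pose=(1,-3,N); sL=40/61, sR=40/89; mL=-20/89, mR=3000/5429; mL+mR=20/61 → advance +1; mR−mL=4220/5429 → turn +1·90°
n=3: pose=(1,-2,W); sL=20/37, sR=4/5; mL=-2/5, mR=124/185; mL+mR=10/37 → advance +1; mR−mL=198/185 → turn +1·90°
n=4: pose=(0,-2,S); sL=40/113, sR=40/89; mL=-20/89, mR=4040/10057; mL+mR=20/113 → advance +1; mR−mL=6300/10057 → turn +1·90°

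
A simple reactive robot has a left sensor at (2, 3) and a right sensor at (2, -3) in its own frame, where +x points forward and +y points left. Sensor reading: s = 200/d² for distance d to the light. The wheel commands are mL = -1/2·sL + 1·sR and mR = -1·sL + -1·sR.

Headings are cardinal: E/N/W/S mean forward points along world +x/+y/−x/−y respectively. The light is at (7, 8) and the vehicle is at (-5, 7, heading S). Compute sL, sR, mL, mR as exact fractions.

20/9 100/117 -10/39 -40/13

left sensor world pos  = (-2, 5); dL² = 90
right sensor world pos = (-8, 5); dR² = 234
sL = 200/90 = 20/9
sR = 200/234 = 100/117
mL = -1/2·sL + 1·sR = -10/39
mR = -1·sL + -1·sR = -40/13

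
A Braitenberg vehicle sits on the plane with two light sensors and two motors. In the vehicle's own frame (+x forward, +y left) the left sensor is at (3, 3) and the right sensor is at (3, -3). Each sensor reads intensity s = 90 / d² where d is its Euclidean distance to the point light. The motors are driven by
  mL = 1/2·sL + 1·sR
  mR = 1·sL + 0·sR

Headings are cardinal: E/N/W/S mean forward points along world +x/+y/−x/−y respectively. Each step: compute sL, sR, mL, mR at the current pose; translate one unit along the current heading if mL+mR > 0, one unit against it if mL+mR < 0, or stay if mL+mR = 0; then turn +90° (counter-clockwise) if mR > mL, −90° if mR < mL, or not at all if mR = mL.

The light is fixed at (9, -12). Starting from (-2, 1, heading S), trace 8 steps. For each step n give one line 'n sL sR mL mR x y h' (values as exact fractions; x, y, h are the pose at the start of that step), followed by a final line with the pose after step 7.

0 45/82 45/148 1755/3034 45/82 -2 1 S
1 90/277 90/421 43875/116617 90/277 -2 0 W
2 1/5 5/17 67/170 1/5 -3 0 N
3 90/337 90/181 38475/60997 90/337 -3 1 E
4 45/82 45/148 1755/3034 45/82 -2 1 S
5 90/277 90/421 43875/116617 90/277 -2 0 W
6 1/5 5/17 67/170 1/5 -3 0 N
7 90/337 90/181 38475/60997 90/337 -3 1 E
final -2 1 S

n=0: pose=(-2,1,S); sL=45/82, sR=45/148; mL=1755/3034, mR=45/82; mL+mR=1710/1517 → advance +1; mR−mL=-45/1517 → turn -1·90°
n=1: pose=(-2,0,W); sL=90/277, sR=90/421; mL=43875/116617, mR=90/277; mL+mR=81765/116617 → advance +1; mR−mL=-5985/116617 → turn -1·90°
n=2: pose=(-3,0,N); sL=1/5, sR=5/17; mL=67/170, mR=1/5; mL+mR=101/170 → advance +1; mR−mL=-33/170 → turn -1·90°
n=3: pose=(-3,1,E); sL=90/337, sR=90/181; mL=38475/60997, mR=90/337; mL+mR=54765/60997 → advance +1; mR−mL=-22185/60997 → turn -1·90°
n=4: pose=(-2,1,S); sL=45/82, sR=45/148; mL=1755/3034, mR=45/82; mL+mR=1710/1517 → advance +1; mR−mL=-45/1517 → turn -1·90°
n=5: pose=(-2,0,W); sL=90/277, sR=90/421; mL=43875/116617, mR=90/277; mL+mR=81765/116617 → advance +1; mR−mL=-5985/116617 → turn -1·90°
n=6: pose=(-3,0,N); sL=1/5, sR=5/17; mL=67/170, mR=1/5; mL+mR=101/170 → advance +1; mR−mL=-33/170 → turn -1·90°
n=7: pose=(-3,1,E); sL=90/337, sR=90/181; mL=38475/60997, mR=90/337; mL+mR=54765/60997 → advance +1; mR−mL=-22185/60997 → turn -1·90°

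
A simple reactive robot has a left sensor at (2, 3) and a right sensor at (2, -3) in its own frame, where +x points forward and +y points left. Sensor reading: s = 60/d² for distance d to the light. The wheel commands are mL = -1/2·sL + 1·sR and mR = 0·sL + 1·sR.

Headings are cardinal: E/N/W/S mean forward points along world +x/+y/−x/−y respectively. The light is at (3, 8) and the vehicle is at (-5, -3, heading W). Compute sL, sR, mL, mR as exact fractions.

15/74 15/41 1605/6068 15/41

left sensor world pos  = (-7, -6); dL² = 296
right sensor world pos = (-7, 0); dR² = 164
sL = 60/296 = 15/74
sR = 60/164 = 15/41
mL = -1/2·sL + 1·sR = 1605/6068
mR = 0·sL + 1·sR = 15/41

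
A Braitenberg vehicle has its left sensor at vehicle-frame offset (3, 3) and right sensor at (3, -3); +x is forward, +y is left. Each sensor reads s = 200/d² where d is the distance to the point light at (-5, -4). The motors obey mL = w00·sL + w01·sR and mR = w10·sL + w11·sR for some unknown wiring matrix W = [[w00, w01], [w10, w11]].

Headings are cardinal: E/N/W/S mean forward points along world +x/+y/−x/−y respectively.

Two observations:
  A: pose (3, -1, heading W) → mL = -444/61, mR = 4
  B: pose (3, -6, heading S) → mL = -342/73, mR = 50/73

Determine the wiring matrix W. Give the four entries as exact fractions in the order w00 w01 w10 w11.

-1/2 -1 1/2 0

obs A: pose=(3,-1,W) → sL=8, sR=200/61, mL=-444/61, mR=4
obs B: pose=(3,-6,S) → sL=100/73, sR=4, mL=-342/73, mR=50/73
sensor matrix S = [[8, 200/61], [100/73, 4]]; det S = 122496/4453
solve [mL_A; mL_B] = S·[w00; w01] and [mR_A; mR_B] = S·[w10; w11]:
  w00 = -1/2, w01 = -1, w10 = 1/2, w11 = 0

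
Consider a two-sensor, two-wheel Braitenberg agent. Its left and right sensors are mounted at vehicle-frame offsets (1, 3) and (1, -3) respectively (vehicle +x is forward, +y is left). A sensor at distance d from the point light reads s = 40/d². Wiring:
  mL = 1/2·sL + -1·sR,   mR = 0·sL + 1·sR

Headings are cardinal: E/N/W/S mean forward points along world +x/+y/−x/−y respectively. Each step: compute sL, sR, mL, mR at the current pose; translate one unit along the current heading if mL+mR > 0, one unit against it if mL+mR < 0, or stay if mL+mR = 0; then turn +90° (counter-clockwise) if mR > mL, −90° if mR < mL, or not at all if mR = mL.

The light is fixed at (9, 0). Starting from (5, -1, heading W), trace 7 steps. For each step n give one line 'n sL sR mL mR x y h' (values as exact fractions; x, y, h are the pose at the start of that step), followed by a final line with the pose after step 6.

0 40/41 40/29 -1060/1189 40/29 5 -1 W
1 5 10/17 65/34 10/17 4 -1 S
2 40/61 40/37 -1700/2257 40/37 4 -2 W
3 20/9 4/9 2/3 4/9 3 -2 S
4 8/17 40/49 -484/833 40/49 3 -3 W
5 5/4 10/29 65/232 10/29 2 -3 S
6 40/37 8/17 44/629 8/17 2 -4 E
final 3 -4 N

n=0: pose=(5,-1,W); sL=40/41, sR=40/29; mL=-1060/1189, mR=40/29; mL+mR=20/41 → advance +1; mR−mL=2700/1189 → turn +1·90°
n=1: pose=(4,-1,S); sL=5, sR=10/17; mL=65/34, mR=10/17; mL+mR=5/2 → advance +1; mR−mL=-45/34 → turn -1·90°
n=2: pose=(4,-2,W); sL=40/61, sR=40/37; mL=-1700/2257, mR=40/37; mL+mR=20/61 → advance +1; mR−mL=4140/2257 → turn +1·90°
n=3: pose=(3,-2,S); sL=20/9, sR=4/9; mL=2/3, mR=4/9; mL+mR=10/9 → advance +1; mR−mL=-2/9 → turn -1·90°
n=4: pose=(3,-3,W); sL=8/17, sR=40/49; mL=-484/833, mR=40/49; mL+mR=4/17 → advance +1; mR−mL=1164/833 → turn +1·90°
n=5: pose=(2,-3,S); sL=5/4, sR=10/29; mL=65/232, mR=10/29; mL+mR=5/8 → advance +1; mR−mL=15/232 → turn +1·90°
n=6: pose=(2,-4,E); sL=40/37, sR=8/17; mL=44/629, mR=8/17; mL+mR=20/37 → advance +1; mR−mL=252/629 → turn +1·90°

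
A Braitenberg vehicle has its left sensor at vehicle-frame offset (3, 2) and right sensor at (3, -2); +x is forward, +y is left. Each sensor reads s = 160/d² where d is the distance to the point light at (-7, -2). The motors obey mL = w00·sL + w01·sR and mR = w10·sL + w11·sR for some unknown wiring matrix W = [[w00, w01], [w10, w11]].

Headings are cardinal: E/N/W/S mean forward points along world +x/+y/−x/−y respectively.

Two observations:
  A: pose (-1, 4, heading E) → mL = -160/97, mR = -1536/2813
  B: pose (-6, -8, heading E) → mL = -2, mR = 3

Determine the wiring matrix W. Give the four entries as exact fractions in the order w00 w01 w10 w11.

0 -1 1 -1

obs A: pose=(-1,4,E) → sL=32/29, sR=160/97, mL=-160/97, mR=-1536/2813
obs B: pose=(-6,-8,E) → sL=5, sR=2, mL=-2, mR=3
sensor matrix S = [[32/29, 160/97], [5, 2]]; det S = -16992/2813
solve [mL_A; mL_B] = S·[w00; w01] and [mR_A; mR_B] = S·[w10; w11]:
  w00 = 0, w01 = -1, w10 = 1, w11 = -1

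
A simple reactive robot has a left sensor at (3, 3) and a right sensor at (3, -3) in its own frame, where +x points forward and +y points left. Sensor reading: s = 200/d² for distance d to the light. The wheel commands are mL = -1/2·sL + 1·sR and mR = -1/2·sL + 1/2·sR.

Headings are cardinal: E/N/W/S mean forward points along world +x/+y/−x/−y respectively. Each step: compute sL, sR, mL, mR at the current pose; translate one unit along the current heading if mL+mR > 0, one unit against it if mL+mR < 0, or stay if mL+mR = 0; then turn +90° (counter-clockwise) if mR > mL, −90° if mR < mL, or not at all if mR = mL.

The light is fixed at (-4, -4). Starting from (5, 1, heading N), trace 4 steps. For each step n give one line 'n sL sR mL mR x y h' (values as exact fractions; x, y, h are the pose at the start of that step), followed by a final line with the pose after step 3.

0 2 25/26 -1/26 -27/52 5 1 N
1 200/193 40/29 4820/5597 960/5597 5 0 E
2 20/17 4 58/17 24/17 6 0 S
3 200/49 40/17 260/833 -720/833 6 -1 W
final 7 -1 N

n=0: pose=(5,1,N); sL=2, sR=25/26; mL=-1/26, mR=-27/52; mL+mR=-29/52 → advance -1; mR−mL=-25/52 → turn -1·90°
n=1: pose=(5,0,E); sL=200/193, sR=40/29; mL=4820/5597, mR=960/5597; mL+mR=5780/5597 → advance +1; mR−mL=-20/29 → turn -1·90°
n=2: pose=(6,0,S); sL=20/17, sR=4; mL=58/17, mR=24/17; mL+mR=82/17 → advance +1; mR−mL=-2 → turn -1·90°
n=3: pose=(6,-1,W); sL=200/49, sR=40/17; mL=260/833, mR=-720/833; mL+mR=-460/833 → advance -1; mR−mL=-20/17 → turn -1·90°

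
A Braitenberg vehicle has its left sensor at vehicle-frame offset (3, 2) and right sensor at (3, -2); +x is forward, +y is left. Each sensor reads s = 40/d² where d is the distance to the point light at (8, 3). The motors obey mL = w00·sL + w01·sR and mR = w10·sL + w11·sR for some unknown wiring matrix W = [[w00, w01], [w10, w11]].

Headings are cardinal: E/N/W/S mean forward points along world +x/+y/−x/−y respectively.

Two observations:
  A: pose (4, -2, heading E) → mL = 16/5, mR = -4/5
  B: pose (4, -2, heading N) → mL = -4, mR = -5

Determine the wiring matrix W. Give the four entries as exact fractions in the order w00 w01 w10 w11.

obs A: pose=(4,-2,E) → sL=4, sR=4/5, mL=16/5, mR=-4/5
obs B: pose=(4,-2,N) → sL=1, sR=5, mL=-4, mR=-5
sensor matrix S = [[4, 4/5], [1, 5]]; det S = 96/5
solve [mL_A; mL_B] = S·[w00; w01] and [mR_A; mR_B] = S·[w10; w11]:
  w00 = 1, w01 = -1, w10 = 0, w11 = -1

1 -1 0 -1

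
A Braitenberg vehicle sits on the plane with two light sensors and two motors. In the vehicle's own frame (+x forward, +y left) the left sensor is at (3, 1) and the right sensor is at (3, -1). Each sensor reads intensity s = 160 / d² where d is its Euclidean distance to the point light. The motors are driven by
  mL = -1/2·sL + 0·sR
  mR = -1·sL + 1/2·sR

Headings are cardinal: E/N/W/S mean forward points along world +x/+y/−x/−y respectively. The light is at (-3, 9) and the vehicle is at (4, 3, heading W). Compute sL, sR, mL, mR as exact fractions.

32/13 160/41 -16/13 -272/533

left sensor world pos  = (1, 2); dL² = 65
right sensor world pos = (1, 4); dR² = 41
sL = 160/65 = 32/13
sR = 160/41 = 160/41
mL = -1/2·sL + 0·sR = -16/13
mR = -1·sL + 1/2·sR = -272/533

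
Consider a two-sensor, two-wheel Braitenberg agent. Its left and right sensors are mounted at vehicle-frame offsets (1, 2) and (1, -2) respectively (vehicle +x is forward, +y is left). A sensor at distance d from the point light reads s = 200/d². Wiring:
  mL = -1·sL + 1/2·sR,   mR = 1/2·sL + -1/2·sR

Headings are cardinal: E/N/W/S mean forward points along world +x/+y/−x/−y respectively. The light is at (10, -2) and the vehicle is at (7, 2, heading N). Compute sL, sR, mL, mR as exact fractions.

4 100/13 -2/13 -24/13

left sensor world pos  = (5, 3); dL² = 50
right sensor world pos = (9, 3); dR² = 26
sL = 200/50 = 4
sR = 200/26 = 100/13
mL = -1·sL + 1/2·sR = -2/13
mR = 1/2·sL + -1/2·sR = -24/13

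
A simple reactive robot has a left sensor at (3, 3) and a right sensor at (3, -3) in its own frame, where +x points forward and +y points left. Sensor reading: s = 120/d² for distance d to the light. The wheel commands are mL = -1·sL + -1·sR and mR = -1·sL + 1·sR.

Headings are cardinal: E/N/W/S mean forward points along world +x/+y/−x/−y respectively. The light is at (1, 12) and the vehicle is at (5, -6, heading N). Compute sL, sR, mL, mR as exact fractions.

60/113 60/137 -15000/15481 -1440/15481

left sensor world pos  = (2, -3); dL² = 226
right sensor world pos = (8, -3); dR² = 274
sL = 120/226 = 60/113
sR = 120/274 = 60/137
mL = -1·sL + -1·sR = -15000/15481
mR = -1·sL + 1·sR = -1440/15481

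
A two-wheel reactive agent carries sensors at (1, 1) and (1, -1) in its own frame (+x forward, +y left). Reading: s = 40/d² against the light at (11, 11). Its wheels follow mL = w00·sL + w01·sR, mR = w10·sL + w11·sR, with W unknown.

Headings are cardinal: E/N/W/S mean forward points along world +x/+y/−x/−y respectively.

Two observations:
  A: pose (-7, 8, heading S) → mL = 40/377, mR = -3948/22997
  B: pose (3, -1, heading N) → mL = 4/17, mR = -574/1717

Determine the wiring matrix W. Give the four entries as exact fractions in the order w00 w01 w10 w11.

obs A: pose=(-7,8,S) → sL=8/61, sR=40/377, mL=40/377, mR=-3948/22997
obs B: pose=(3,-1,N) → sL=20/101, sR=4/17, mL=4/17, mR=-574/1717
sensor matrix S = [[8/61, 40/377], [20/101, 4/17]]; det S = 388864/39485849
solve [mL_A; mL_B] = S·[w00; w01] and [mR_A; mR_B] = S·[w10; w11]:
  w00 = 0, w01 = 1, w10 = -1/2, w11 = -1

0 1 -1/2 -1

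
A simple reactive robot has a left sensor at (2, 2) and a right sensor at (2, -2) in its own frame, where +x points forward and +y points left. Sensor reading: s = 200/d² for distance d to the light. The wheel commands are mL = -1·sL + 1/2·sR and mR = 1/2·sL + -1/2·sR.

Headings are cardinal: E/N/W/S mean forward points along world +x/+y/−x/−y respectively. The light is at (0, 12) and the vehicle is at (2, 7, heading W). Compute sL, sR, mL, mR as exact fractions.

200/49 200/9 3100/441 -4000/441

left sensor world pos  = (0, 5); dL² = 49
right sensor world pos = (0, 9); dR² = 9
sL = 200/49 = 200/49
sR = 200/9 = 200/9
mL = -1·sL + 1/2·sR = 3100/441
mR = 1/2·sL + -1/2·sR = -4000/441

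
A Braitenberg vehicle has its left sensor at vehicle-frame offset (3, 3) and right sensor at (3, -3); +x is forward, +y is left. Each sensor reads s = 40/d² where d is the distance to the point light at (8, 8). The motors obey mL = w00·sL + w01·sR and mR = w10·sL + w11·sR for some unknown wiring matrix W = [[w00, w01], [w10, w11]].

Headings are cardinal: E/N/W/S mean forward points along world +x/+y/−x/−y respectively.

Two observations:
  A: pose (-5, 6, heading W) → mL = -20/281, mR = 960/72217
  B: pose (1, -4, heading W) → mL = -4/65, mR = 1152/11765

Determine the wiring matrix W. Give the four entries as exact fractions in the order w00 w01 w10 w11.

obs A: pose=(-5,6,W) → sL=40/281, sR=40/257, mL=-20/281, mR=960/72217
obs B: pose=(1,-4,W) → sL=8/65, sR=40/181, mL=-4/65, mR=1152/11765
sensor matrix S = [[40/281, 40/257], [8/65, 40/181]]; det S = 2090496/169926601
solve [mL_A; mL_B] = S·[w00; w01] and [mR_A; mR_B] = S·[w10; w11]:
  w00 = -1/2, w01 = 0, w10 = -1, w11 = 1

-1/2 0 -1 1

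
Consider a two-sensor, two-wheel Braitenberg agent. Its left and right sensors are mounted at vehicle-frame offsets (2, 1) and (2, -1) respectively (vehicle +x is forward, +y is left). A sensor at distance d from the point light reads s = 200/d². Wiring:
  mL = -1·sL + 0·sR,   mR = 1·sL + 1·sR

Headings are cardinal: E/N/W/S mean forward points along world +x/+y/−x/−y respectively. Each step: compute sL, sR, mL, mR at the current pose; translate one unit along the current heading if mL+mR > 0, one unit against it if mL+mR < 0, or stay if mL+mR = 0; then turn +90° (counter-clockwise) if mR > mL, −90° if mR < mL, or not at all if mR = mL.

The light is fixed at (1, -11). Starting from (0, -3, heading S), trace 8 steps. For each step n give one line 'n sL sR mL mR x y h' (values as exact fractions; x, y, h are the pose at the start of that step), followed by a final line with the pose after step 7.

n=0: pose=(0,-3,S); sL=50/9, sR=5; mL=-50/9, mR=95/9; mL+mR=5 → advance +1; mR−mL=145/9 → turn +1·90°
n=1: pose=(0,-4,E); sL=40/13, sR=200/37; mL=-40/13, mR=4080/481; mL+mR=200/37 → advance +1; mR−mL=5560/481 → turn +1·90°
n=2: pose=(1,-4,N); sL=100/41, sR=100/41; mL=-100/41, mR=200/41; mL+mR=100/41 → advance +1; mR−mL=300/41 → turn +1·90°
n=3: pose=(1,-3,W); sL=200/53, sR=40/17; mL=-200/53, mR=5520/901; mL+mR=40/17 → advance +1; mR−mL=8920/901 → turn +1·90°
n=4: pose=(0,-3,S); sL=50/9, sR=5; mL=-50/9, mR=95/9; mL+mR=5 → advance +1; mR−mL=145/9 → turn +1·90°
n=5: pose=(0,-4,E); sL=40/13, sR=200/37; mL=-40/13, mR=4080/481; mL+mR=200/37 → advance +1; mR−mL=5560/481 → turn +1·90°
n=6: pose=(1,-4,N); sL=100/41, sR=100/41; mL=-100/41, mR=200/41; mL+mR=100/41 → advance +1; mR−mL=300/41 → turn +1·90°
n=7: pose=(1,-3,W); sL=200/53, sR=40/17; mL=-200/53, mR=5520/901; mL+mR=40/17 → advance +1; mR−mL=8920/901 → turn +1·90°

0 50/9 5 -50/9 95/9 0 -3 S
1 40/13 200/37 -40/13 4080/481 0 -4 E
2 100/41 100/41 -100/41 200/41 1 -4 N
3 200/53 40/17 -200/53 5520/901 1 -3 W
4 50/9 5 -50/9 95/9 0 -3 S
5 40/13 200/37 -40/13 4080/481 0 -4 E
6 100/41 100/41 -100/41 200/41 1 -4 N
7 200/53 40/17 -200/53 5520/901 1 -3 W
final 0 -3 S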